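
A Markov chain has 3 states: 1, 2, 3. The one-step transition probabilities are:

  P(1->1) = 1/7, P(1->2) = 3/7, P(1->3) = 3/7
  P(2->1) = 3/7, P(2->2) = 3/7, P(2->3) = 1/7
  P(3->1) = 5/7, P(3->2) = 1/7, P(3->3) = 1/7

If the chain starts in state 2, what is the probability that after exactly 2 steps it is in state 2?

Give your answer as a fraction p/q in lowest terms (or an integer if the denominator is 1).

Computing P^2 by repeated multiplication:
P^1 =
  1: [1/7, 3/7, 3/7]
  2: [3/7, 3/7, 1/7]
  3: [5/7, 1/7, 1/7]
P^2 =
  1: [25/49, 15/49, 9/49]
  2: [17/49, 19/49, 13/49]
  3: [13/49, 19/49, 17/49]

(P^2)[2 -> 2] = 19/49

Answer: 19/49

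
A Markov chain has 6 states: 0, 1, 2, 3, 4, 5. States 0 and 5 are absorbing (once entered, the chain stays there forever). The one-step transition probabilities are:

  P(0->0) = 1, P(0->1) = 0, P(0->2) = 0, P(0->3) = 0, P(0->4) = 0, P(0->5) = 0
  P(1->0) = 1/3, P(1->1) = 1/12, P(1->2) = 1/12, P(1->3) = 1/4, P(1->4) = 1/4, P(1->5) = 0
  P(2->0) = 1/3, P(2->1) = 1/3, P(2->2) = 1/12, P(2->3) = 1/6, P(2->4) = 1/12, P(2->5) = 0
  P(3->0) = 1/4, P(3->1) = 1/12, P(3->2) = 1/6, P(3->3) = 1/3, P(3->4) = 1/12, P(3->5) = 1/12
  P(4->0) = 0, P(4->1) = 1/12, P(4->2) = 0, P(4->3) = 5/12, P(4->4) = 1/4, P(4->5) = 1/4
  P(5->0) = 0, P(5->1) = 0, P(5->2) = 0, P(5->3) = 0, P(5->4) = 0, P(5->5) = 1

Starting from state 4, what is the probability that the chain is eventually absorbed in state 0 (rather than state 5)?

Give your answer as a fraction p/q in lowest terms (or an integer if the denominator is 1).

Let a_i = P(absorbed in 0 | start in state i).
Boundary conditions: a_0 = 1, a_5 = 0.
For each transient state i, a_i = sum_j P(i->j) * a_j:
  a_1 = 1/3*a_0 + 1/12*a_1 + 1/12*a_2 + 1/4*a_3 + 1/4*a_4 + 0*a_5
  a_2 = 1/3*a_0 + 1/3*a_1 + 1/12*a_2 + 1/6*a_3 + 1/12*a_4 + 0*a_5
  a_3 = 1/4*a_0 + 1/12*a_1 + 1/6*a_2 + 1/3*a_3 + 1/12*a_4 + 1/12*a_5
  a_4 = 0*a_0 + 1/12*a_1 + 0*a_2 + 5/12*a_3 + 1/4*a_4 + 1/4*a_5

Substituting a_0 = 1 and a_5 = 0, rearrange to (I - Q) a = r where r[i] = P(i -> 0):
  [11/12, -1/12, -1/4, -1/4] . (a_1, a_2, a_3, a_4) = 1/3
  [-1/3, 11/12, -1/6, -1/12] . (a_1, a_2, a_3, a_4) = 1/3
  [-1/12, -1/6, 2/3, -1/12] . (a_1, a_2, a_3, a_4) = 1/4
  [-1/12, 0, -5/12, 3/4] . (a_1, a_2, a_3, a_4) = 0

Solving yields:
  a_1 = 4823/6211
  a_2 = 5130/6211
  a_3 = 4601/6211
  a_4 = 3092/6211

Starting state is 4, so the absorption probability is a_4 = 3092/6211.

Answer: 3092/6211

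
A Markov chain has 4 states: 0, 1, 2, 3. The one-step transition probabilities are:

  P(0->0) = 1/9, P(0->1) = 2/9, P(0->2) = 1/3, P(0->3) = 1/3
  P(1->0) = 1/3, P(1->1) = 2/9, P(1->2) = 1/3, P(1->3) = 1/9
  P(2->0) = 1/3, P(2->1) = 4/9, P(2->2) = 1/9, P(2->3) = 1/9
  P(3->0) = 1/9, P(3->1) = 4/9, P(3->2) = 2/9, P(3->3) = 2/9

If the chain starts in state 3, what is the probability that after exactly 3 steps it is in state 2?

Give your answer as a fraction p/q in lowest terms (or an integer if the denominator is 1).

Answer: 188/729

Derivation:
Computing P^3 by repeated multiplication:
P^1 =
  0: [1/9, 2/9, 1/3, 1/3]
  1: [1/3, 2/9, 1/3, 1/9]
  2: [1/3, 4/9, 1/9, 1/9]
  3: [1/9, 4/9, 2/9, 2/9]
P^2 =
  0: [19/81, 10/27, 2/9, 14/81]
  1: [19/81, 26/81, 20/81, 16/81]
  2: [19/81, 22/81, 8/27, 16/81]
  3: [7/27, 26/81, 7/27, 13/81]
P^3 =
  0: [59/243, 226/729, 193/729, 133/729]
  1: [173/729, 26/81, 187/729, 5/27]
  2: [173/729, 242/729, 179/729, 5/27]
  3: [175/729, 230/729, 188/729, 136/729]

(P^3)[3 -> 2] = 188/729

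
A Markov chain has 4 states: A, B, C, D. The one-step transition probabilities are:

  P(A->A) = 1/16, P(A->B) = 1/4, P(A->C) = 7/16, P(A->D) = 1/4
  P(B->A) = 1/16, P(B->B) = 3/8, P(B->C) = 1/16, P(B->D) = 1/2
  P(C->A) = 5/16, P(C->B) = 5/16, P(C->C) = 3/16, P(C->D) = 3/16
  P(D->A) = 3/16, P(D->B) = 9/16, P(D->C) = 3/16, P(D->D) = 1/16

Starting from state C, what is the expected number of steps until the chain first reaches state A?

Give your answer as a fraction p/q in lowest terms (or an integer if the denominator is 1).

Answer: 2000/351

Derivation:
Let h_i = expected steps to first reach A from state i.
Boundary: h_A = 0.
First-step equations for the other states:
  h_B = 1 + 1/16*h_A + 3/8*h_B + 1/16*h_C + 1/2*h_D
  h_C = 1 + 5/16*h_A + 5/16*h_B + 3/16*h_C + 3/16*h_D
  h_D = 1 + 3/16*h_A + 9/16*h_B + 3/16*h_C + 1/16*h_D

Substituting h_A = 0 and rearranging gives the linear system (I - Q) h = 1:
  [5/8, -1/16, -1/2] . (h_B, h_C, h_D) = 1
  [-5/16, 13/16, -3/16] . (h_B, h_C, h_D) = 1
  [-9/16, -3/16, 15/16] . (h_B, h_C, h_D) = 1

Solving yields:
  h_B = 2656/351
  h_C = 2000/351
  h_D = 2368/351

Starting state is C, so the expected hitting time is h_C = 2000/351.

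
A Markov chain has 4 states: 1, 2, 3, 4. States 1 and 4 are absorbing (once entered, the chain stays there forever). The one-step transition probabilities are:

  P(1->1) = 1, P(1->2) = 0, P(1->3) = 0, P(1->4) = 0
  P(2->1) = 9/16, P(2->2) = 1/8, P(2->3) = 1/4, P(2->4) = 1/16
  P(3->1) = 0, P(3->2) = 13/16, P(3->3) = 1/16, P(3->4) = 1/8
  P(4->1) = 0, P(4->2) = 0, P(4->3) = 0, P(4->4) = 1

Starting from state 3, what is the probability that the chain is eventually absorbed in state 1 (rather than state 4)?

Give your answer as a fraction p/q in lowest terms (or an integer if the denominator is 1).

Answer: 117/158

Derivation:
Let a_i = P(absorbed in 1 | start in state i).
Boundary conditions: a_1 = 1, a_4 = 0.
For each transient state i, a_i = sum_j P(i->j) * a_j:
  a_2 = 9/16*a_1 + 1/8*a_2 + 1/4*a_3 + 1/16*a_4
  a_3 = 0*a_1 + 13/16*a_2 + 1/16*a_3 + 1/8*a_4

Substituting a_1 = 1 and a_4 = 0, rearrange to (I - Q) a = r where r[i] = P(i -> 1):
  [7/8, -1/4] . (a_2, a_3) = 9/16
  [-13/16, 15/16] . (a_2, a_3) = 0

Solving yields:
  a_2 = 135/158
  a_3 = 117/158

Starting state is 3, so the absorption probability is a_3 = 117/158.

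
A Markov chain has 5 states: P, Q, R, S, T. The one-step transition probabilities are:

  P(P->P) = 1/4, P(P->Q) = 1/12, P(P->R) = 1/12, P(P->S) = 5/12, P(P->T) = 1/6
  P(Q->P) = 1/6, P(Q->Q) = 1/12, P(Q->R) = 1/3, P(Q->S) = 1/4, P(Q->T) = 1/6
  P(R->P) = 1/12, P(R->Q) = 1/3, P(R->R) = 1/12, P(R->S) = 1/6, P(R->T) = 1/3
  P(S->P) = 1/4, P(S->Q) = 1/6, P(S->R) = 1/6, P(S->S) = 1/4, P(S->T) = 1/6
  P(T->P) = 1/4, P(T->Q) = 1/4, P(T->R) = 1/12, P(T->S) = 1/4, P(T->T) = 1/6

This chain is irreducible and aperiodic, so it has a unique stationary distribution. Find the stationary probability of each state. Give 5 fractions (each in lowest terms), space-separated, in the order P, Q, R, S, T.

The stationary distribution satisfies pi = pi * P, i.e.:
  pi_P = 1/4*pi_P + 1/6*pi_Q + 1/12*pi_R + 1/4*pi_S + 1/4*pi_T
  pi_Q = 1/12*pi_P + 1/12*pi_Q + 1/3*pi_R + 1/6*pi_S + 1/4*pi_T
  pi_R = 1/12*pi_P + 1/3*pi_Q + 1/12*pi_R + 1/6*pi_S + 1/12*pi_T
  pi_S = 5/12*pi_P + 1/4*pi_Q + 1/6*pi_R + 1/4*pi_S + 1/4*pi_T
  pi_T = 1/6*pi_P + 1/6*pi_Q + 1/3*pi_R + 1/6*pi_S + 1/6*pi_T
with normalization: pi_P + pi_Q + pi_R + pi_S + pi_T = 1.

Using the first 4 balance equations plus normalization, the linear system A*pi = b is:
  [-3/4, 1/6, 1/12, 1/4, 1/4] . pi = 0
  [1/12, -11/12, 1/3, 1/6, 1/4] . pi = 0
  [1/12, 1/3, -11/12, 1/6, 1/12] . pi = 0
  [5/12, 1/4, 1/6, -3/4, 1/4] . pi = 0
  [1, 1, 1, 1, 1] . pi = 1

Solving yields:
  pi_P = 247/1174
  pi_Q = 103/587
  pi_R = 88/587
  pi_S = 160/587
  pi_T = 225/1174

Verification (pi * P):
  247/1174*1/4 + 103/587*1/6 + 88/587*1/12 + 160/587*1/4 + 225/1174*1/4 = 247/1174 = pi_P  (ok)
  247/1174*1/12 + 103/587*1/12 + 88/587*1/3 + 160/587*1/6 + 225/1174*1/4 = 103/587 = pi_Q  (ok)
  247/1174*1/12 + 103/587*1/3 + 88/587*1/12 + 160/587*1/6 + 225/1174*1/12 = 88/587 = pi_R  (ok)
  247/1174*5/12 + 103/587*1/4 + 88/587*1/6 + 160/587*1/4 + 225/1174*1/4 = 160/587 = pi_S  (ok)
  247/1174*1/6 + 103/587*1/6 + 88/587*1/3 + 160/587*1/6 + 225/1174*1/6 = 225/1174 = pi_T  (ok)

Answer: 247/1174 103/587 88/587 160/587 225/1174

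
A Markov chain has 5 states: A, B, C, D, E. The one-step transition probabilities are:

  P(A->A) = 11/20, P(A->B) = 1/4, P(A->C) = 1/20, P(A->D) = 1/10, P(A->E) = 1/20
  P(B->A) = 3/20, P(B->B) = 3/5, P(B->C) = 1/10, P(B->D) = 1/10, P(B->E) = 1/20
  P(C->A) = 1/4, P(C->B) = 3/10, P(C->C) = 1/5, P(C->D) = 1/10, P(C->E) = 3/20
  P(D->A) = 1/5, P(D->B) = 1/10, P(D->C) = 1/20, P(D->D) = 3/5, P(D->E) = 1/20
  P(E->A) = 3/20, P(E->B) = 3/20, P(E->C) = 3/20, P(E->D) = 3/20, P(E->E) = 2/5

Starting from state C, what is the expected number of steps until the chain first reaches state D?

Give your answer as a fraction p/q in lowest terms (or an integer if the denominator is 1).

Answer: 199/21

Derivation:
Let h_i = expected steps to first reach D from state i.
Boundary: h_D = 0.
First-step equations for the other states:
  h_A = 1 + 11/20*h_A + 1/4*h_B + 1/20*h_C + 1/10*h_D + 1/20*h_E
  h_B = 1 + 3/20*h_A + 3/5*h_B + 1/10*h_C + 1/10*h_D + 1/20*h_E
  h_C = 1 + 1/4*h_A + 3/10*h_B + 1/5*h_C + 1/10*h_D + 3/20*h_E
  h_E = 1 + 3/20*h_A + 3/20*h_B + 3/20*h_C + 3/20*h_D + 2/5*h_E

Substituting h_D = 0 and rearranging gives the linear system (I - Q) h = 1:
  [9/20, -1/4, -1/20, -1/20] . (h_A, h_B, h_C, h_E) = 1
  [-3/20, 2/5, -1/10, -1/20] . (h_A, h_B, h_C, h_E) = 1
  [-1/4, -3/10, 4/5, -3/20] . (h_A, h_B, h_C, h_E) = 1
  [-3/20, -3/20, -3/20, 3/5] . (h_A, h_B, h_C, h_E) = 1

Solving yields:
  h_A = 1406/147
  h_B = 1405/147
  h_C = 199/21
  h_E = 432/49

Starting state is C, so the expected hitting time is h_C = 199/21.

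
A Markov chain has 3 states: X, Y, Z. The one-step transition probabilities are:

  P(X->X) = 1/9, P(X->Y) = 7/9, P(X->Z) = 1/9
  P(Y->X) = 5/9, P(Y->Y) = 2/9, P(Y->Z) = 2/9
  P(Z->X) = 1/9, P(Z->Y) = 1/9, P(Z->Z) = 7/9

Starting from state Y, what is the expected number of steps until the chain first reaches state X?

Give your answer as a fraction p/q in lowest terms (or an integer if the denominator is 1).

Answer: 3

Derivation:
Let h_i = expected steps to first reach X from state i.
Boundary: h_X = 0.
First-step equations for the other states:
  h_Y = 1 + 5/9*h_X + 2/9*h_Y + 2/9*h_Z
  h_Z = 1 + 1/9*h_X + 1/9*h_Y + 7/9*h_Z

Substituting h_X = 0 and rearranging gives the linear system (I - Q) h = 1:
  [7/9, -2/9] . (h_Y, h_Z) = 1
  [-1/9, 2/9] . (h_Y, h_Z) = 1

Solving yields:
  h_Y = 3
  h_Z = 6

Starting state is Y, so the expected hitting time is h_Y = 3.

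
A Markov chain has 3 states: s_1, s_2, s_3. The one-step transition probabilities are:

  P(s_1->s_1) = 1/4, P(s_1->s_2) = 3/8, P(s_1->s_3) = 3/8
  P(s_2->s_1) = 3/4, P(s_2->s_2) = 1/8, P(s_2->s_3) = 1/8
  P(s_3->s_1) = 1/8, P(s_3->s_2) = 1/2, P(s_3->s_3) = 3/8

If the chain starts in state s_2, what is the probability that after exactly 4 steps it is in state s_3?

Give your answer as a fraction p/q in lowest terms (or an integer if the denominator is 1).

Computing P^4 by repeated multiplication:
P^1 =
  s_1: [1/4, 3/8, 3/8]
  s_2: [3/4, 1/8, 1/8]
  s_3: [1/8, 1/2, 3/8]
P^2 =
  s_1: [25/64, 21/64, 9/32]
  s_2: [19/64, 23/64, 11/32]
  s_3: [29/64, 19/64, 1/4]
P^3 =
  s_1: [97/256, 21/64, 75/256]
  s_2: [99/256, 21/64, 73/256]
  s_3: [47/128, 85/256, 77/256]
P^4 =
  s_1: [773/2048, 675/2048, 75/256]
  s_2: [775/2048, 673/2048, 75/256]
  s_3: [775/2048, 675/2048, 299/1024]

(P^4)[s_2 -> s_3] = 75/256

Answer: 75/256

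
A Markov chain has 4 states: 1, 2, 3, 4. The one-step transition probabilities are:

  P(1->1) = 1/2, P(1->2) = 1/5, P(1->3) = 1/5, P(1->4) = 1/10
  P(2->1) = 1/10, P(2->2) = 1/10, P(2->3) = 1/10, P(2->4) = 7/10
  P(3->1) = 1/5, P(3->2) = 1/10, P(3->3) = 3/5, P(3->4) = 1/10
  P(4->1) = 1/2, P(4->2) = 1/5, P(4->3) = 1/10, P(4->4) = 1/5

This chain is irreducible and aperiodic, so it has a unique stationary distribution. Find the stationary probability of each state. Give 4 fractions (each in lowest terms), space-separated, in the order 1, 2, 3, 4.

Answer: 206/579 91/579 157/579 125/579

Derivation:
The stationary distribution satisfies pi = pi * P, i.e.:
  pi_1 = 1/2*pi_1 + 1/10*pi_2 + 1/5*pi_3 + 1/2*pi_4
  pi_2 = 1/5*pi_1 + 1/10*pi_2 + 1/10*pi_3 + 1/5*pi_4
  pi_3 = 1/5*pi_1 + 1/10*pi_2 + 3/5*pi_3 + 1/10*pi_4
  pi_4 = 1/10*pi_1 + 7/10*pi_2 + 1/10*pi_3 + 1/5*pi_4
with normalization: pi_1 + pi_2 + pi_3 + pi_4 = 1.

Using the first 3 balance equations plus normalization, the linear system A*pi = b is:
  [-1/2, 1/10, 1/5, 1/2] . pi = 0
  [1/5, -9/10, 1/10, 1/5] . pi = 0
  [1/5, 1/10, -2/5, 1/10] . pi = 0
  [1, 1, 1, 1] . pi = 1

Solving yields:
  pi_1 = 206/579
  pi_2 = 91/579
  pi_3 = 157/579
  pi_4 = 125/579

Verification (pi * P):
  206/579*1/2 + 91/579*1/10 + 157/579*1/5 + 125/579*1/2 = 206/579 = pi_1  (ok)
  206/579*1/5 + 91/579*1/10 + 157/579*1/10 + 125/579*1/5 = 91/579 = pi_2  (ok)
  206/579*1/5 + 91/579*1/10 + 157/579*3/5 + 125/579*1/10 = 157/579 = pi_3  (ok)
  206/579*1/10 + 91/579*7/10 + 157/579*1/10 + 125/579*1/5 = 125/579 = pi_4  (ok)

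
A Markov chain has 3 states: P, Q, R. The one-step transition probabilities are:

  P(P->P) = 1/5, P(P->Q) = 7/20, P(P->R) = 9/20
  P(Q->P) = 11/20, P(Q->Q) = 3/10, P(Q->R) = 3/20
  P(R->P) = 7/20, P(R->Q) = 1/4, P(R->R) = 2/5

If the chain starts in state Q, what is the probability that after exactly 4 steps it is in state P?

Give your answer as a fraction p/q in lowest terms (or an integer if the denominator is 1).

Answer: 56803/160000

Derivation:
Computing P^4 by repeated multiplication:
P^1 =
  P: [1/5, 7/20, 9/20]
  Q: [11/20, 3/10, 3/20]
  R: [7/20, 1/4, 2/5]
P^2 =
  P: [39/100, 23/80, 129/400]
  Q: [131/400, 8/25, 141/400]
  R: [139/400, 119/400, 71/200]
P^3 =
  P: [349/1000, 2427/8000, 2781/8000]
  Q: [2919/8000, 239/800, 2691/8000]
  R: [2859/8000, 2397/8000, 343/1000]
P^4 =
  P: [14333/40000, 48011/160000, 54657/160000]
  Q: [56803/160000, 12057/40000, 54969/160000]
  R: [57011/160000, 9623/32000, 27437/80000]

(P^4)[Q -> P] = 56803/160000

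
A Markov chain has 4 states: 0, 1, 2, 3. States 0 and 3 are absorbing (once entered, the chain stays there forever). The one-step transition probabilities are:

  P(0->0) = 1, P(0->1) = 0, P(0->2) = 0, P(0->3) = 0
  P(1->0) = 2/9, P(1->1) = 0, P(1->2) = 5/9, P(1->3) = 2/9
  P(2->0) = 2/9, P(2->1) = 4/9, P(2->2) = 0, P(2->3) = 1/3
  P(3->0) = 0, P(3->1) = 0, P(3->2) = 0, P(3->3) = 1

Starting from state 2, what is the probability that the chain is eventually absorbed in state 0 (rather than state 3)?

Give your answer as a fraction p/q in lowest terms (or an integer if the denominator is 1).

Let a_i = P(absorbed in 0 | start in state i).
Boundary conditions: a_0 = 1, a_3 = 0.
For each transient state i, a_i = sum_j P(i->j) * a_j:
  a_1 = 2/9*a_0 + 0*a_1 + 5/9*a_2 + 2/9*a_3
  a_2 = 2/9*a_0 + 4/9*a_1 + 0*a_2 + 1/3*a_3

Substituting a_0 = 1 and a_3 = 0, rearrange to (I - Q) a = r where r[i] = P(i -> 0):
  [1, -5/9] . (a_1, a_2) = 2/9
  [-4/9, 1] . (a_1, a_2) = 2/9

Solving yields:
  a_1 = 28/61
  a_2 = 26/61

Starting state is 2, so the absorption probability is a_2 = 26/61.

Answer: 26/61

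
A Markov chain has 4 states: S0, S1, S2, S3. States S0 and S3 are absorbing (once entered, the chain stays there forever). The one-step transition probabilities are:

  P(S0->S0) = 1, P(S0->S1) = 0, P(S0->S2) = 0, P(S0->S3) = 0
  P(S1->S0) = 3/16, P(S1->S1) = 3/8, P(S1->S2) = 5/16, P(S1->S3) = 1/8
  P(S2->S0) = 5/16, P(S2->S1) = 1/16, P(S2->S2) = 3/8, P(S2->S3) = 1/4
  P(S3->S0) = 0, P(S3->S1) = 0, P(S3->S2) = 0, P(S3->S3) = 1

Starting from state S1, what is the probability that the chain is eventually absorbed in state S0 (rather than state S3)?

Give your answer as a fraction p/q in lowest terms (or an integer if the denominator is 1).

Let a_i = P(absorbed in S0 | start in state i).
Boundary conditions: a_S0 = 1, a_S3 = 0.
For each transient state i, a_i = sum_j P(i->j) * a_j:
  a_S1 = 3/16*a_S0 + 3/8*a_S1 + 5/16*a_S2 + 1/8*a_S3
  a_S2 = 5/16*a_S0 + 1/16*a_S1 + 3/8*a_S2 + 1/4*a_S3

Substituting a_S0 = 1 and a_S3 = 0, rearrange to (I - Q) a = r where r[i] = P(i -> S0):
  [5/8, -5/16] . (a_S1, a_S2) = 3/16
  [-1/16, 5/8] . (a_S1, a_S2) = 5/16

Solving yields:
  a_S1 = 11/19
  a_S2 = 53/95

Starting state is S1, so the absorption probability is a_S1 = 11/19.

Answer: 11/19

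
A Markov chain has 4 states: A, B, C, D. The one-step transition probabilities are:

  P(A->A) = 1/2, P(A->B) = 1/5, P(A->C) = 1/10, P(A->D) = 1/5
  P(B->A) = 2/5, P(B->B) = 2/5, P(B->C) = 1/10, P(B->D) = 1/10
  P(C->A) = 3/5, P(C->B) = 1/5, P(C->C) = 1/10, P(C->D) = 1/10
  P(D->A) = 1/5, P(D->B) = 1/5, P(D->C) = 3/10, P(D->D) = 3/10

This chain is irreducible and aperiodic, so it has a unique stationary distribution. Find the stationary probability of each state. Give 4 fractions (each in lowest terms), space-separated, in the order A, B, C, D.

Answer: 10/23 1/4 25/184 33/184

Derivation:
The stationary distribution satisfies pi = pi * P, i.e.:
  pi_A = 1/2*pi_A + 2/5*pi_B + 3/5*pi_C + 1/5*pi_D
  pi_B = 1/5*pi_A + 2/5*pi_B + 1/5*pi_C + 1/5*pi_D
  pi_C = 1/10*pi_A + 1/10*pi_B + 1/10*pi_C + 3/10*pi_D
  pi_D = 1/5*pi_A + 1/10*pi_B + 1/10*pi_C + 3/10*pi_D
with normalization: pi_A + pi_B + pi_C + pi_D = 1.

Using the first 3 balance equations plus normalization, the linear system A*pi = b is:
  [-1/2, 2/5, 3/5, 1/5] . pi = 0
  [1/5, -3/5, 1/5, 1/5] . pi = 0
  [1/10, 1/10, -9/10, 3/10] . pi = 0
  [1, 1, 1, 1] . pi = 1

Solving yields:
  pi_A = 10/23
  pi_B = 1/4
  pi_C = 25/184
  pi_D = 33/184

Verification (pi * P):
  10/23*1/2 + 1/4*2/5 + 25/184*3/5 + 33/184*1/5 = 10/23 = pi_A  (ok)
  10/23*1/5 + 1/4*2/5 + 25/184*1/5 + 33/184*1/5 = 1/4 = pi_B  (ok)
  10/23*1/10 + 1/4*1/10 + 25/184*1/10 + 33/184*3/10 = 25/184 = pi_C  (ok)
  10/23*1/5 + 1/4*1/10 + 25/184*1/10 + 33/184*3/10 = 33/184 = pi_D  (ok)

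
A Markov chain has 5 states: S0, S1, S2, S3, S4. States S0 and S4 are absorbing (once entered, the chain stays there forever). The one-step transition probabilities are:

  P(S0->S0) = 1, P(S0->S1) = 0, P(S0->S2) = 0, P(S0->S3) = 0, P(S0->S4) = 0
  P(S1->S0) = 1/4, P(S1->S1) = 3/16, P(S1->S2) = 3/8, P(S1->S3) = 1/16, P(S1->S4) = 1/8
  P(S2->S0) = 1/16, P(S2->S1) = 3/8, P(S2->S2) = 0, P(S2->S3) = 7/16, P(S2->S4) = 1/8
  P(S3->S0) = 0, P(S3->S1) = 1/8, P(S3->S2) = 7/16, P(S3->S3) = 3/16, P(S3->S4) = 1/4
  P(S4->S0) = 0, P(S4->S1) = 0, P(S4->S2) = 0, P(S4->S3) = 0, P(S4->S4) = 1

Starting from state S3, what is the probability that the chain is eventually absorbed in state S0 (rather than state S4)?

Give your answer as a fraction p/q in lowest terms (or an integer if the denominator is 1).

Answer: 399/1441

Derivation:
Let a_i = P(absorbed in S0 | start in state i).
Boundary conditions: a_S0 = 1, a_S4 = 0.
For each transient state i, a_i = sum_j P(i->j) * a_j:
  a_S1 = 1/4*a_S0 + 3/16*a_S1 + 3/8*a_S2 + 1/16*a_S3 + 1/8*a_S4
  a_S2 = 1/16*a_S0 + 3/8*a_S1 + 0*a_S2 + 7/16*a_S3 + 1/8*a_S4
  a_S3 = 0*a_S0 + 1/8*a_S1 + 7/16*a_S2 + 3/16*a_S3 + 1/4*a_S4

Substituting a_S0 = 1 and a_S4 = 0, rearrange to (I - Q) a = r where r[i] = P(i -> S0):
  [13/16, -3/8, -1/16] . (a_S1, a_S2, a_S3) = 1/4
  [-3/8, 1, -7/16] . (a_S1, a_S2, a_S3) = 1/16
  [-1/8, -7/16, 13/16] . (a_S1, a_S2, a_S3) = 0

Solving yields:
  a_S1 = 721/1441
  a_S2 = 535/1441
  a_S3 = 399/1441

Starting state is S3, so the absorption probability is a_S3 = 399/1441.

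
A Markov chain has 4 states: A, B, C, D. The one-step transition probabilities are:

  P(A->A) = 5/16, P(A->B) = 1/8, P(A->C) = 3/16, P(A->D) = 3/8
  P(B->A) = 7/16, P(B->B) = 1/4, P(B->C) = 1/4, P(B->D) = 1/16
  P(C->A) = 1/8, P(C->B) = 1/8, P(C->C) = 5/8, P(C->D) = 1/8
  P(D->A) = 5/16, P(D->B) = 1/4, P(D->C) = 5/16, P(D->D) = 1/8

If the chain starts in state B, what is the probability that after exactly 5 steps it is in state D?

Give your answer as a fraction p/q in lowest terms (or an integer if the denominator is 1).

Answer: 47387/262144

Derivation:
Computing P^5 by repeated multiplication:
P^1 =
  A: [5/16, 1/8, 3/16, 3/8]
  B: [7/16, 1/4, 1/4, 1/16]
  C: [1/8, 1/8, 5/8, 1/8]
  D: [5/16, 1/4, 5/16, 1/8]
P^2 =
  A: [75/256, 3/16, 83/256, 25/128]
  B: [19/64, 21/128, 41/128, 7/32]
  C: [27/128, 5/32, 31/64, 19/128]
  D: [73/256, 11/64, 91/256, 3/16]
P^3 =
  A: [1127/4096, 177/1024, 1497/4096, 191/1024]
  B: [559/2048, 177/1024, 187/512, 387/2048]
  C: [247/1024, 167/1024, 219/512, 43/256]
  D: [1095/4096, 87/512, 1545/4096, 95/512]
P^4 =
  A: [17405/65536, 87/512, 25003/65536, 1499/8192]
  B: [17/64, 2789/16384, 3127/8192, 2989/16384]
  C: [1035/4096, 1363/8192, 6649/16384, 2869/16384]
  D: [17237/65536, 347/2048, 25319/65536, 2969/16384]
P^5 =
  A: [274943/1048576, 11083/65536, 406749/1048576, 47389/262144]
  B: [537/2048, 11081/65536, 101697/262144, 47387/262144]
  C: [67425/262144, 21979/131072, 104159/262144, 23301/131072]
  D: [273931/1048576, 22129/131072, 408697/1048576, 47229/262144]

(P^5)[B -> D] = 47387/262144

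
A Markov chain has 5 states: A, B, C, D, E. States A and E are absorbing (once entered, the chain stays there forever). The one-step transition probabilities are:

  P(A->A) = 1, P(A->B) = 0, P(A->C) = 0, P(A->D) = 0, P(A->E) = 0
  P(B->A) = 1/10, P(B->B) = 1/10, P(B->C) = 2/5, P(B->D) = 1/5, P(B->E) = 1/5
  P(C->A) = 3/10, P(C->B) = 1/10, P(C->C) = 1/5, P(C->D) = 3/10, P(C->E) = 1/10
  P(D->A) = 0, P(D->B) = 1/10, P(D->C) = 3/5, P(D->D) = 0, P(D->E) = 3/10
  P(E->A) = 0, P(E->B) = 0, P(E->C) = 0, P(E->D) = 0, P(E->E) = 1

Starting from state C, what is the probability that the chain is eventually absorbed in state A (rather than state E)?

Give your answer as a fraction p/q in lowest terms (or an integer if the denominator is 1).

Let a_i = P(absorbed in A | start in state i).
Boundary conditions: a_A = 1, a_E = 0.
For each transient state i, a_i = sum_j P(i->j) * a_j:
  a_B = 1/10*a_A + 1/10*a_B + 2/5*a_C + 1/5*a_D + 1/5*a_E
  a_C = 3/10*a_A + 1/10*a_B + 1/5*a_C + 3/10*a_D + 1/10*a_E
  a_D = 0*a_A + 1/10*a_B + 3/5*a_C + 0*a_D + 3/10*a_E

Substituting a_A = 1 and a_E = 0, rearrange to (I - Q) a = r where r[i] = P(i -> A):
  [9/10, -2/5, -1/5] . (a_B, a_C, a_D) = 1/10
  [-1/10, 4/5, -3/10] . (a_B, a_C, a_D) = 3/10
  [-1/10, -3/5, 1] . (a_B, a_C, a_D) = 0

Solving yields:
  a_B = 109/239
  a_C = 277/478
  a_D = 94/239

Starting state is C, so the absorption probability is a_C = 277/478.

Answer: 277/478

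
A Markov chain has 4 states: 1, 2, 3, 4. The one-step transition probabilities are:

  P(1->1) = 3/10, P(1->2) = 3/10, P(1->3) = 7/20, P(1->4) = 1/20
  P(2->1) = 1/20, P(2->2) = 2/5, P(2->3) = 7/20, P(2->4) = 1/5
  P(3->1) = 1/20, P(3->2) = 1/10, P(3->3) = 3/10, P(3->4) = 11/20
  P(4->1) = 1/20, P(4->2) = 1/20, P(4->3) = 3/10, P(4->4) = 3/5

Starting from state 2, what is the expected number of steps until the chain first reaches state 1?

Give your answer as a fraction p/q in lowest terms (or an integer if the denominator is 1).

Let h_i = expected steps to first reach 1 from state i.
Boundary: h_1 = 0.
First-step equations for the other states:
  h_2 = 1 + 1/20*h_1 + 2/5*h_2 + 7/20*h_3 + 1/5*h_4
  h_3 = 1 + 1/20*h_1 + 1/10*h_2 + 3/10*h_3 + 11/20*h_4
  h_4 = 1 + 1/20*h_1 + 1/20*h_2 + 3/10*h_3 + 3/5*h_4

Substituting h_1 = 0 and rearranging gives the linear system (I - Q) h = 1:
  [3/5, -7/20, -1/5] . (h_2, h_3, h_4) = 1
  [-1/10, 7/10, -11/20] . (h_2, h_3, h_4) = 1
  [-1/20, -3/10, 2/5] . (h_2, h_3, h_4) = 1

Solving yields:
  h_2 = 20
  h_3 = 20
  h_4 = 20

Starting state is 2, so the expected hitting time is h_2 = 20.

Answer: 20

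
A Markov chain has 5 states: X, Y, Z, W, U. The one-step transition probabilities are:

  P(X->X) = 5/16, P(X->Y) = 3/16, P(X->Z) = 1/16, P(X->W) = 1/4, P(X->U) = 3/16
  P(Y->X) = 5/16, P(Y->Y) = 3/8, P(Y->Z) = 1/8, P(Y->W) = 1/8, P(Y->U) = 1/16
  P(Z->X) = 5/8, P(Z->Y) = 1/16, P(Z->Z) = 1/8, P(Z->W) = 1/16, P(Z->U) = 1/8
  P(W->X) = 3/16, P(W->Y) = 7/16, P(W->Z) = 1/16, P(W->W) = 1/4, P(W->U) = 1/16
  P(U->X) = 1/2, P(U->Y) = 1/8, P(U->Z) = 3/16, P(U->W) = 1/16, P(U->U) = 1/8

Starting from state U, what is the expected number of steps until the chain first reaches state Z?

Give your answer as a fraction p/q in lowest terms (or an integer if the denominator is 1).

Let h_i = expected steps to first reach Z from state i.
Boundary: h_Z = 0.
First-step equations for the other states:
  h_X = 1 + 5/16*h_X + 3/16*h_Y + 1/16*h_Z + 1/4*h_W + 3/16*h_U
  h_Y = 1 + 5/16*h_X + 3/8*h_Y + 1/8*h_Z + 1/8*h_W + 1/16*h_U
  h_W = 1 + 3/16*h_X + 7/16*h_Y + 1/16*h_Z + 1/4*h_W + 1/16*h_U
  h_U = 1 + 1/2*h_X + 1/8*h_Y + 3/16*h_Z + 1/16*h_W + 1/8*h_U

Substituting h_Z = 0 and rearranging gives the linear system (I - Q) h = 1:
  [11/16, -3/16, -1/4, -3/16] . (h_X, h_Y, h_W, h_U) = 1
  [-5/16, 5/8, -1/8, -1/16] . (h_X, h_Y, h_W, h_U) = 1
  [-3/16, -7/16, 3/4, -1/16] . (h_X, h_Y, h_W, h_U) = 1
  [-1/2, -1/8, -1/16, 7/8] . (h_X, h_Y, h_W, h_U) = 1

Solving yields:
  h_X = 3542/337
  h_Y = 3332/337
  h_W = 3540/337
  h_U = 3138/337

Starting state is U, so the expected hitting time is h_U = 3138/337.

Answer: 3138/337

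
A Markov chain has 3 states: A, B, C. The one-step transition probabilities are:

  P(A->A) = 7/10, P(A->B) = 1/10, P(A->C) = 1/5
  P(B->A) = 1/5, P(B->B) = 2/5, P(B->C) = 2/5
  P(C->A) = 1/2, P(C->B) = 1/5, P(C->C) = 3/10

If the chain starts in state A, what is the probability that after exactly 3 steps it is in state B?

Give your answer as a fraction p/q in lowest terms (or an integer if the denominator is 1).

Answer: 169/1000

Derivation:
Computing P^3 by repeated multiplication:
P^1 =
  A: [7/10, 1/10, 1/5]
  B: [1/5, 2/5, 2/5]
  C: [1/2, 1/5, 3/10]
P^2 =
  A: [61/100, 3/20, 6/25]
  B: [21/50, 13/50, 8/25]
  C: [27/50, 19/100, 27/100]
P^3 =
  A: [577/1000, 169/1000, 127/500]
  B: [253/500, 21/100, 71/250]
  C: [551/1000, 23/125, 53/200]

(P^3)[A -> B] = 169/1000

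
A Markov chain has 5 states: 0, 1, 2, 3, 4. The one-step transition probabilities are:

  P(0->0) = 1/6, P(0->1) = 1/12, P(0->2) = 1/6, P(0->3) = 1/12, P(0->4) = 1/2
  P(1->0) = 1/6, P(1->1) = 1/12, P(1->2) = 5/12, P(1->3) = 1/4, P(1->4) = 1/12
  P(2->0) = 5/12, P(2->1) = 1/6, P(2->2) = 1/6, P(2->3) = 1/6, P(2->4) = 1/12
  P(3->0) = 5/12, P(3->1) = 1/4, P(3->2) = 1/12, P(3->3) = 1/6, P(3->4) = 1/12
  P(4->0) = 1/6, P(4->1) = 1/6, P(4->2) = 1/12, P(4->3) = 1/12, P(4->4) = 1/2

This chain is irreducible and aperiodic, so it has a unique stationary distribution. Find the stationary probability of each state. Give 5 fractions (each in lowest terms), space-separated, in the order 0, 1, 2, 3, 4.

Answer: 631/2616 111/763 3035/18312 2425/18312 5771/18312

Derivation:
The stationary distribution satisfies pi = pi * P, i.e.:
  pi_0 = 1/6*pi_0 + 1/6*pi_1 + 5/12*pi_2 + 5/12*pi_3 + 1/6*pi_4
  pi_1 = 1/12*pi_0 + 1/12*pi_1 + 1/6*pi_2 + 1/4*pi_3 + 1/6*pi_4
  pi_2 = 1/6*pi_0 + 5/12*pi_1 + 1/6*pi_2 + 1/12*pi_3 + 1/12*pi_4
  pi_3 = 1/12*pi_0 + 1/4*pi_1 + 1/6*pi_2 + 1/6*pi_3 + 1/12*pi_4
  pi_4 = 1/2*pi_0 + 1/12*pi_1 + 1/12*pi_2 + 1/12*pi_3 + 1/2*pi_4
with normalization: pi_0 + pi_1 + pi_2 + pi_3 + pi_4 = 1.

Using the first 4 balance equations plus normalization, the linear system A*pi = b is:
  [-5/6, 1/6, 5/12, 5/12, 1/6] . pi = 0
  [1/12, -11/12, 1/6, 1/4, 1/6] . pi = 0
  [1/6, 5/12, -5/6, 1/12, 1/12] . pi = 0
  [1/12, 1/4, 1/6, -5/6, 1/12] . pi = 0
  [1, 1, 1, 1, 1] . pi = 1

Solving yields:
  pi_0 = 631/2616
  pi_1 = 111/763
  pi_2 = 3035/18312
  pi_3 = 2425/18312
  pi_4 = 5771/18312

Verification (pi * P):
  631/2616*1/6 + 111/763*1/6 + 3035/18312*5/12 + 2425/18312*5/12 + 5771/18312*1/6 = 631/2616 = pi_0  (ok)
  631/2616*1/12 + 111/763*1/12 + 3035/18312*1/6 + 2425/18312*1/4 + 5771/18312*1/6 = 111/763 = pi_1  (ok)
  631/2616*1/6 + 111/763*5/12 + 3035/18312*1/6 + 2425/18312*1/12 + 5771/18312*1/12 = 3035/18312 = pi_2  (ok)
  631/2616*1/12 + 111/763*1/4 + 3035/18312*1/6 + 2425/18312*1/6 + 5771/18312*1/12 = 2425/18312 = pi_3  (ok)
  631/2616*1/2 + 111/763*1/12 + 3035/18312*1/12 + 2425/18312*1/12 + 5771/18312*1/2 = 5771/18312 = pi_4  (ok)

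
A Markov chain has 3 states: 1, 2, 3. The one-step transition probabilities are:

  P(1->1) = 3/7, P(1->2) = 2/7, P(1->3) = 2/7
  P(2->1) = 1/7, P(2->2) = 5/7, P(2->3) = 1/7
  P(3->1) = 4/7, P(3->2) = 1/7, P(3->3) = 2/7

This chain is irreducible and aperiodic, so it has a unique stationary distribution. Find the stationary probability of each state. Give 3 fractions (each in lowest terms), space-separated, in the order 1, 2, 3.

Answer: 1/3 4/9 2/9

Derivation:
The stationary distribution satisfies pi = pi * P, i.e.:
  pi_1 = 3/7*pi_1 + 1/7*pi_2 + 4/7*pi_3
  pi_2 = 2/7*pi_1 + 5/7*pi_2 + 1/7*pi_3
  pi_3 = 2/7*pi_1 + 1/7*pi_2 + 2/7*pi_3
with normalization: pi_1 + pi_2 + pi_3 = 1.

Using the first 2 balance equations plus normalization, the linear system A*pi = b is:
  [-4/7, 1/7, 4/7] . pi = 0
  [2/7, -2/7, 1/7] . pi = 0
  [1, 1, 1] . pi = 1

Solving yields:
  pi_1 = 1/3
  pi_2 = 4/9
  pi_3 = 2/9

Verification (pi * P):
  1/3*3/7 + 4/9*1/7 + 2/9*4/7 = 1/3 = pi_1  (ok)
  1/3*2/7 + 4/9*5/7 + 2/9*1/7 = 4/9 = pi_2  (ok)
  1/3*2/7 + 4/9*1/7 + 2/9*2/7 = 2/9 = pi_3  (ok)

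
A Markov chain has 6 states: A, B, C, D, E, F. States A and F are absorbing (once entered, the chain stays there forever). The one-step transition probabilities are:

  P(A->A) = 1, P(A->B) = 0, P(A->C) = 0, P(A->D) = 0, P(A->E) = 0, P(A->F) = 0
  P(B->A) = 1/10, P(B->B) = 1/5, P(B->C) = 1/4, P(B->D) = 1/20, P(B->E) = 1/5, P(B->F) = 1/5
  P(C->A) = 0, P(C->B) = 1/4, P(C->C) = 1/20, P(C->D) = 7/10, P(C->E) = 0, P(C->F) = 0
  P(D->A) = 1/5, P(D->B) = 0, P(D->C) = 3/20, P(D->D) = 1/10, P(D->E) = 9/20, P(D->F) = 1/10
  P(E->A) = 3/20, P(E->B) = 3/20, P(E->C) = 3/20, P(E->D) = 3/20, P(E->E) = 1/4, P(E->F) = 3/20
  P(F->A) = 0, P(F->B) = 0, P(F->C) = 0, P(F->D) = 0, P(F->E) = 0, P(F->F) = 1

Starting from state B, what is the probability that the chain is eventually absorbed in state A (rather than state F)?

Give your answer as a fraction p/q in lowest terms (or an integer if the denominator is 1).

Answer: 6715/14682

Derivation:
Let a_i = P(absorbed in A | start in state i).
Boundary conditions: a_A = 1, a_F = 0.
For each transient state i, a_i = sum_j P(i->j) * a_j:
  a_B = 1/10*a_A + 1/5*a_B + 1/4*a_C + 1/20*a_D + 1/5*a_E + 1/5*a_F
  a_C = 0*a_A + 1/4*a_B + 1/20*a_C + 7/10*a_D + 0*a_E + 0*a_F
  a_D = 1/5*a_A + 0*a_B + 3/20*a_C + 1/10*a_D + 9/20*a_E + 1/10*a_F
  a_E = 3/20*a_A + 3/20*a_B + 3/20*a_C + 3/20*a_D + 1/4*a_E + 3/20*a_F

Substituting a_A = 1 and a_F = 0, rearrange to (I - Q) a = r where r[i] = P(i -> A):
  [4/5, -1/4, -1/20, -1/5] . (a_B, a_C, a_D, a_E) = 1/10
  [-1/4, 19/20, -7/10, 0] . (a_B, a_C, a_D, a_E) = 0
  [0, -3/20, 9/10, -9/20] . (a_B, a_C, a_D, a_E) = 1/5
  [-3/20, -3/20, -3/20, 3/4] . (a_B, a_C, a_D, a_E) = 3/20

Solving yields:
  a_B = 6715/14682
  a_C = 7919/14682
  a_D = 2783/4894
  a_E = 2511/4894

Starting state is B, so the absorption probability is a_B = 6715/14682.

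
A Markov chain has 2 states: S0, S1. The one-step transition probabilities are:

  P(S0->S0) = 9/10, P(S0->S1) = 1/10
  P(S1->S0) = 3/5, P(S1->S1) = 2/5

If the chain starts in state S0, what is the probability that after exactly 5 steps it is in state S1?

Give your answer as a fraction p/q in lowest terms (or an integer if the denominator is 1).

Answer: 14251/100000

Derivation:
Computing P^5 by repeated multiplication:
P^1 =
  S0: [9/10, 1/10]
  S1: [3/5, 2/5]
P^2 =
  S0: [87/100, 13/100]
  S1: [39/50, 11/50]
P^3 =
  S0: [861/1000, 139/1000]
  S1: [417/500, 83/500]
P^4 =
  S0: [8583/10000, 1417/10000]
  S1: [4251/5000, 749/5000]
P^5 =
  S0: [85749/100000, 14251/100000]
  S1: [42753/50000, 7247/50000]

(P^5)[S0 -> S1] = 14251/100000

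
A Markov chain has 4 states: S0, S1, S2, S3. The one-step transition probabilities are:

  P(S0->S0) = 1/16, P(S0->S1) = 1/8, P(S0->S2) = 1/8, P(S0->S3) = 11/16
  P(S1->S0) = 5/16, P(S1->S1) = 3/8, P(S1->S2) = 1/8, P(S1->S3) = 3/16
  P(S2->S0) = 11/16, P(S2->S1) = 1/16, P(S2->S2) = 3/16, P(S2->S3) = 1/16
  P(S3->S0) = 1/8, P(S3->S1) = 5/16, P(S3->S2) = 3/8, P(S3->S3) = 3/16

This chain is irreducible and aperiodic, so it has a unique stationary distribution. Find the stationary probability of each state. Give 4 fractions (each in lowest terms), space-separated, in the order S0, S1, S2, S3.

Answer: 1381/5128 1143/5128 136/641 379/1282

Derivation:
The stationary distribution satisfies pi = pi * P, i.e.:
  pi_S0 = 1/16*pi_S0 + 5/16*pi_S1 + 11/16*pi_S2 + 1/8*pi_S3
  pi_S1 = 1/8*pi_S0 + 3/8*pi_S1 + 1/16*pi_S2 + 5/16*pi_S3
  pi_S2 = 1/8*pi_S0 + 1/8*pi_S1 + 3/16*pi_S2 + 3/8*pi_S3
  pi_S3 = 11/16*pi_S0 + 3/16*pi_S1 + 1/16*pi_S2 + 3/16*pi_S3
with normalization: pi_S0 + pi_S1 + pi_S2 + pi_S3 = 1.

Using the first 3 balance equations plus normalization, the linear system A*pi = b is:
  [-15/16, 5/16, 11/16, 1/8] . pi = 0
  [1/8, -5/8, 1/16, 5/16] . pi = 0
  [1/8, 1/8, -13/16, 3/8] . pi = 0
  [1, 1, 1, 1] . pi = 1

Solving yields:
  pi_S0 = 1381/5128
  pi_S1 = 1143/5128
  pi_S2 = 136/641
  pi_S3 = 379/1282

Verification (pi * P):
  1381/5128*1/16 + 1143/5128*5/16 + 136/641*11/16 + 379/1282*1/8 = 1381/5128 = pi_S0  (ok)
  1381/5128*1/8 + 1143/5128*3/8 + 136/641*1/16 + 379/1282*5/16 = 1143/5128 = pi_S1  (ok)
  1381/5128*1/8 + 1143/5128*1/8 + 136/641*3/16 + 379/1282*3/8 = 136/641 = pi_S2  (ok)
  1381/5128*11/16 + 1143/5128*3/16 + 136/641*1/16 + 379/1282*3/16 = 379/1282 = pi_S3  (ok)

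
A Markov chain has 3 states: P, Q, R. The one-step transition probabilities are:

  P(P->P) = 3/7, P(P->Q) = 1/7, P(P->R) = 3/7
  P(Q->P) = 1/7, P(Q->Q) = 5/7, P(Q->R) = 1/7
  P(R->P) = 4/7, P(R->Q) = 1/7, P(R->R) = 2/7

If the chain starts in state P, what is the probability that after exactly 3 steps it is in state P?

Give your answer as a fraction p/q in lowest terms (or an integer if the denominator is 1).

Answer: 141/343

Derivation:
Computing P^3 by repeated multiplication:
P^1 =
  P: [3/7, 1/7, 3/7]
  Q: [1/7, 5/7, 1/7]
  R: [4/7, 1/7, 2/7]
P^2 =
  P: [22/49, 11/49, 16/49]
  Q: [12/49, 27/49, 10/49]
  R: [3/7, 11/49, 17/49]
P^3 =
  P: [141/343, 93/343, 109/343]
  Q: [103/343, 157/343, 83/343]
  R: [142/343, 93/343, 108/343]

(P^3)[P -> P] = 141/343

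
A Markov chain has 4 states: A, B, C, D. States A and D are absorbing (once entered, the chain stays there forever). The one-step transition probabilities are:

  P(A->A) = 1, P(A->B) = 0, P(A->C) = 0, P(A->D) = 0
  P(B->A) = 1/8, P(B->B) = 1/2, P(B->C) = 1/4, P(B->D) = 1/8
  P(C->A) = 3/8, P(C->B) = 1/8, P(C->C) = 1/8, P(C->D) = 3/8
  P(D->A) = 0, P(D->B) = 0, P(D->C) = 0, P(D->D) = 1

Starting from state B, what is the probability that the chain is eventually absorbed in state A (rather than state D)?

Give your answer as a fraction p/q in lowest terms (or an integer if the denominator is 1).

Answer: 1/2

Derivation:
Let a_i = P(absorbed in A | start in state i).
Boundary conditions: a_A = 1, a_D = 0.
For each transient state i, a_i = sum_j P(i->j) * a_j:
  a_B = 1/8*a_A + 1/2*a_B + 1/4*a_C + 1/8*a_D
  a_C = 3/8*a_A + 1/8*a_B + 1/8*a_C + 3/8*a_D

Substituting a_A = 1 and a_D = 0, rearrange to (I - Q) a = r where r[i] = P(i -> A):
  [1/2, -1/4] . (a_B, a_C) = 1/8
  [-1/8, 7/8] . (a_B, a_C) = 3/8

Solving yields:
  a_B = 1/2
  a_C = 1/2

Starting state is B, so the absorption probability is a_B = 1/2.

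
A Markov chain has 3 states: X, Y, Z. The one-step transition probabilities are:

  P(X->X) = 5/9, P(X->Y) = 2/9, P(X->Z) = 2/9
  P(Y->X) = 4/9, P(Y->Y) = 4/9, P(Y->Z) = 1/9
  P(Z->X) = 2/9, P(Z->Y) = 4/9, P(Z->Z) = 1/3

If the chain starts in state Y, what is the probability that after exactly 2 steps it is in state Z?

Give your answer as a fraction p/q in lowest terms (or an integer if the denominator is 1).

Computing P^2 by repeated multiplication:
P^1 =
  X: [5/9, 2/9, 2/9]
  Y: [4/9, 4/9, 1/9]
  Z: [2/9, 4/9, 1/3]
P^2 =
  X: [37/81, 26/81, 2/9]
  Y: [38/81, 28/81, 5/27]
  Z: [32/81, 32/81, 17/81]

(P^2)[Y -> Z] = 5/27

Answer: 5/27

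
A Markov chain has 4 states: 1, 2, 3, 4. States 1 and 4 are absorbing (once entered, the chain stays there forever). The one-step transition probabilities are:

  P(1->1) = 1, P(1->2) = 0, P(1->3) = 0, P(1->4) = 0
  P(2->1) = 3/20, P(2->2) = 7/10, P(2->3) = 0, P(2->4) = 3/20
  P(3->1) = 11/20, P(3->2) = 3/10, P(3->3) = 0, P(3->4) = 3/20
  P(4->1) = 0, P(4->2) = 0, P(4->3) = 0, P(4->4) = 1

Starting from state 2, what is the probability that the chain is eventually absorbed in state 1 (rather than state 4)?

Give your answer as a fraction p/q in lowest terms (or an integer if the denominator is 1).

Let a_i = P(absorbed in 1 | start in state i).
Boundary conditions: a_1 = 1, a_4 = 0.
For each transient state i, a_i = sum_j P(i->j) * a_j:
  a_2 = 3/20*a_1 + 7/10*a_2 + 0*a_3 + 3/20*a_4
  a_3 = 11/20*a_1 + 3/10*a_2 + 0*a_3 + 3/20*a_4

Substituting a_1 = 1 and a_4 = 0, rearrange to (I - Q) a = r where r[i] = P(i -> 1):
  [3/10, 0] . (a_2, a_3) = 3/20
  [-3/10, 1] . (a_2, a_3) = 11/20

Solving yields:
  a_2 = 1/2
  a_3 = 7/10

Starting state is 2, so the absorption probability is a_2 = 1/2.

Answer: 1/2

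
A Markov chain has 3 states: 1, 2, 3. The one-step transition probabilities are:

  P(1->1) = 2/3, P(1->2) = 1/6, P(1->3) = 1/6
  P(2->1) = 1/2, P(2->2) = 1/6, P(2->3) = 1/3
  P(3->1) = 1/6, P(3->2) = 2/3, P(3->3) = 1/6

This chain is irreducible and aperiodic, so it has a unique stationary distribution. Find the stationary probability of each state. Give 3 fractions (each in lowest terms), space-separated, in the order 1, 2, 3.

Answer: 17/33 3/11 7/33

Derivation:
The stationary distribution satisfies pi = pi * P, i.e.:
  pi_1 = 2/3*pi_1 + 1/2*pi_2 + 1/6*pi_3
  pi_2 = 1/6*pi_1 + 1/6*pi_2 + 2/3*pi_3
  pi_3 = 1/6*pi_1 + 1/3*pi_2 + 1/6*pi_3
with normalization: pi_1 + pi_2 + pi_3 = 1.

Using the first 2 balance equations plus normalization, the linear system A*pi = b is:
  [-1/3, 1/2, 1/6] . pi = 0
  [1/6, -5/6, 2/3] . pi = 0
  [1, 1, 1] . pi = 1

Solving yields:
  pi_1 = 17/33
  pi_2 = 3/11
  pi_3 = 7/33

Verification (pi * P):
  17/33*2/3 + 3/11*1/2 + 7/33*1/6 = 17/33 = pi_1  (ok)
  17/33*1/6 + 3/11*1/6 + 7/33*2/3 = 3/11 = pi_2  (ok)
  17/33*1/6 + 3/11*1/3 + 7/33*1/6 = 7/33 = pi_3  (ok)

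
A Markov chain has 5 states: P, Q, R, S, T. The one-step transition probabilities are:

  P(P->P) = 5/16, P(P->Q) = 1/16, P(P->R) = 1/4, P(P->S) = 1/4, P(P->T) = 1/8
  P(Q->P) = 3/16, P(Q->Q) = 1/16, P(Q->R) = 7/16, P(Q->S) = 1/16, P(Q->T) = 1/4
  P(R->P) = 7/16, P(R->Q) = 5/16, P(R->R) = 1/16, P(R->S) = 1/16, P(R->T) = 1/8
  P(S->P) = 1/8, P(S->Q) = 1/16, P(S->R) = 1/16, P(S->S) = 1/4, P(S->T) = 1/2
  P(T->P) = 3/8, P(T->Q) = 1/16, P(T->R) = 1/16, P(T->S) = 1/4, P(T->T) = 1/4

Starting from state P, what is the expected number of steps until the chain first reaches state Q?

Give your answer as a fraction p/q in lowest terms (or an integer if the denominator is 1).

Answer: 16304/1579

Derivation:
Let h_i = expected steps to first reach Q from state i.
Boundary: h_Q = 0.
First-step equations for the other states:
  h_P = 1 + 5/16*h_P + 1/16*h_Q + 1/4*h_R + 1/4*h_S + 1/8*h_T
  h_R = 1 + 7/16*h_P + 5/16*h_Q + 1/16*h_R + 1/16*h_S + 1/8*h_T
  h_S = 1 + 1/8*h_P + 1/16*h_Q + 1/16*h_R + 1/4*h_S + 1/2*h_T
  h_T = 1 + 3/8*h_P + 1/16*h_Q + 1/16*h_R + 1/4*h_S + 1/4*h_T

Substituting h_Q = 0 and rearranging gives the linear system (I - Q) h = 1:
  [11/16, -1/4, -1/4, -1/8] . (h_P, h_R, h_S, h_T) = 1
  [-7/16, 15/16, -1/16, -1/8] . (h_P, h_R, h_S, h_T) = 1
  [-1/8, -1/16, 3/4, -1/2] . (h_P, h_R, h_S, h_T) = 1
  [-3/8, -1/16, -1/4, 3/4] . (h_P, h_R, h_S, h_T) = 1

Solving yields:
  h_P = 16304/1579
  h_R = 12720/1579
  h_S = 17264/1579
  h_T = 17072/1579

Starting state is P, so the expected hitting time is h_P = 16304/1579.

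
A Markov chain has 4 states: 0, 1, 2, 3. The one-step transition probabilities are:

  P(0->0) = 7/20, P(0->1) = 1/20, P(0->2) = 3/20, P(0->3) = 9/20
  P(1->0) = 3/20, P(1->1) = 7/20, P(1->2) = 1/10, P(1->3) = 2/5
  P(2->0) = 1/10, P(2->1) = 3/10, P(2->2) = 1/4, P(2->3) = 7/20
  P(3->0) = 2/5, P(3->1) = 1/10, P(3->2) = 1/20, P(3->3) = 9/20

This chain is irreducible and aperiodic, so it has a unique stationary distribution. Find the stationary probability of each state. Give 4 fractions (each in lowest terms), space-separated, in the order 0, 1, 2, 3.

Answer: 803/2545 361/2545 282/2545 1099/2545

Derivation:
The stationary distribution satisfies pi = pi * P, i.e.:
  pi_0 = 7/20*pi_0 + 3/20*pi_1 + 1/10*pi_2 + 2/5*pi_3
  pi_1 = 1/20*pi_0 + 7/20*pi_1 + 3/10*pi_2 + 1/10*pi_3
  pi_2 = 3/20*pi_0 + 1/10*pi_1 + 1/4*pi_2 + 1/20*pi_3
  pi_3 = 9/20*pi_0 + 2/5*pi_1 + 7/20*pi_2 + 9/20*pi_3
with normalization: pi_0 + pi_1 + pi_2 + pi_3 = 1.

Using the first 3 balance equations plus normalization, the linear system A*pi = b is:
  [-13/20, 3/20, 1/10, 2/5] . pi = 0
  [1/20, -13/20, 3/10, 1/10] . pi = 0
  [3/20, 1/10, -3/4, 1/20] . pi = 0
  [1, 1, 1, 1] . pi = 1

Solving yields:
  pi_0 = 803/2545
  pi_1 = 361/2545
  pi_2 = 282/2545
  pi_3 = 1099/2545

Verification (pi * P):
  803/2545*7/20 + 361/2545*3/20 + 282/2545*1/10 + 1099/2545*2/5 = 803/2545 = pi_0  (ok)
  803/2545*1/20 + 361/2545*7/20 + 282/2545*3/10 + 1099/2545*1/10 = 361/2545 = pi_1  (ok)
  803/2545*3/20 + 361/2545*1/10 + 282/2545*1/4 + 1099/2545*1/20 = 282/2545 = pi_2  (ok)
  803/2545*9/20 + 361/2545*2/5 + 282/2545*7/20 + 1099/2545*9/20 = 1099/2545 = pi_3  (ok)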